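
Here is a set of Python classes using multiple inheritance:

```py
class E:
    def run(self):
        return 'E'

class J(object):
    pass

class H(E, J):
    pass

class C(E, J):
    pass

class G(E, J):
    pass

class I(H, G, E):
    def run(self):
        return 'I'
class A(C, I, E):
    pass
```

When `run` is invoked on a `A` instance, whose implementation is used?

L[A] = A + merge(L[C], L[I], L[E], [C I E])
  take C:  [C E J object] + [I H G E J object] + [E object] + [C I E]
  take I:  [E J object] + [I H G E J object] + [E object] + [I E]
  take H:  [E J object] + [H G E J object] + [E object] + [E]
  take G:  [E J object] + [G E J object] + [E object] + [E]
  take E:  [E J object] + [E J object] + [E object] + [E]
  take J:  [J object] + [J object] + [object]
  take object:  [object] + [object] + [object]
MRO: A C I H G E J object
run is defined in: E, I. First along the MRO is I.

I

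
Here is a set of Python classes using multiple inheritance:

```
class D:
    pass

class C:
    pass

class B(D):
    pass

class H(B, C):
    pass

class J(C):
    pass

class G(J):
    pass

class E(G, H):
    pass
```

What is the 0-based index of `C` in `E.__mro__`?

6

L[E] = E + merge(L[G], L[H], [G H])
  take G:  [G J C object] + [H B D C object] + [G H]
  take J:  [J C object] + [H B D C object] + [H]
  take H:  [C object] + [H B D C object] + [H]
  take B:  [C object] + [B D C object]
  take D:  [C object] + [D C object]
  take C:  [C object] + [C object]
  take object:  [object] + [object]
MRO: E G J H B D C object
C sits at index 6.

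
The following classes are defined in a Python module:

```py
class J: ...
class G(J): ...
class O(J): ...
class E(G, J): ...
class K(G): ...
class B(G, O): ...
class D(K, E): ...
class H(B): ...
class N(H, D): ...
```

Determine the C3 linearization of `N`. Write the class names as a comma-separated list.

L[N] = N + merge(L[H], L[D], [H D])
  take H:  [H B G O J object] + [D K E G J object] + [H D]
  take B:  [B G O J object] + [D K E G J object] + [D]
  take D:  [G O J object] + [D K E G J object] + [D]
  take K:  [G O J object] + [K E G J object]
  take E:  [G O J object] + [E G J object]
  take G:  [G O J object] + [G J object]
  take O:  [O J object] + [J object]
  take J:  [J object] + [J object]
  take object:  [object] + [object]

N, H, B, D, K, E, G, O, J, object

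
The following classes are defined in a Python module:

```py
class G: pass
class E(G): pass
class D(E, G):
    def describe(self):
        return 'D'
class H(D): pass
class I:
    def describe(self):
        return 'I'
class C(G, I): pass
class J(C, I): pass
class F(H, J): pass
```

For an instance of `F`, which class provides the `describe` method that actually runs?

D

L[F] = F + merge(L[H], L[J], [H J])
  take H:  [H D E G object] + [J C G I object] + [H J]
  take D:  [D E G object] + [J C G I object] + [J]
  take E:  [E G object] + [J C G I object] + [J]
  take J:  [G object] + [J C G I object] + [J]
  take C:  [G object] + [C G I object]
  take G:  [G object] + [G I object]
  take I:  [object] + [I object]
  take object:  [object] + [object]
MRO: F H D E J C G I object
describe is defined in: D, I. First along the MRO is D.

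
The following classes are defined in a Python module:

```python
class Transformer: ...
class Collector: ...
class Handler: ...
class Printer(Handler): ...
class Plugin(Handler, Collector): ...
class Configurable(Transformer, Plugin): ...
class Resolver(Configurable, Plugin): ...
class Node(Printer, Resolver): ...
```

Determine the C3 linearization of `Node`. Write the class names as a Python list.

[Node, Printer, Resolver, Configurable, Transformer, Plugin, Handler, Collector, object]

L[Node] = Node + merge(L[Printer], L[Resolver], [Printer Resolver])
  take Printer:  [Printer Handler object] + [Resolver Configurable Transformer Plugin Handler Collector object] + [Printer Resolver]
  take Resolver:  [Handler object] + [Resolver Configurable Transformer Plugin Handler Collector object] + [Resolver]
  take Configurable:  [Handler object] + [Configurable Transformer Plugin Handler Collector object]
  take Transformer:  [Handler object] + [Transformer Plugin Handler Collector object]
  take Plugin:  [Handler object] + [Plugin Handler Collector object]
  take Handler:  [Handler object] + [Handler Collector object]
  take Collector:  [object] + [Collector object]
  take object:  [object] + [object]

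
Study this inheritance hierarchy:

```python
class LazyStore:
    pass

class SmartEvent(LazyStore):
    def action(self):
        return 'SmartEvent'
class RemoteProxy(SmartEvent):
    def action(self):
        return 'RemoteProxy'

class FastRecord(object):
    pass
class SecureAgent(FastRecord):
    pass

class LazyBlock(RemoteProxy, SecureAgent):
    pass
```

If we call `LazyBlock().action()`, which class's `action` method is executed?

RemoteProxy

L[LazyBlock] = LazyBlock + merge(L[RemoteProxy], L[SecureAgent], [RemoteProxy SecureAgent])
  take RemoteProxy:  [RemoteProxy SmartEvent LazyStore object] + [SecureAgent FastRecord object] + [RemoteProxy SecureAgent]
  take SmartEvent:  [SmartEvent LazyStore object] + [SecureAgent FastRecord object] + [SecureAgent]
  take LazyStore:  [LazyStore object] + [SecureAgent FastRecord object] + [SecureAgent]
  take SecureAgent:  [object] + [SecureAgent FastRecord object] + [SecureAgent]
  take FastRecord:  [object] + [FastRecord object]
  take object:  [object] + [object]
MRO: LazyBlock RemoteProxy SmartEvent LazyStore SecureAgent FastRecord object
action is defined in: RemoteProxy, SmartEvent. First along the MRO is RemoteProxy.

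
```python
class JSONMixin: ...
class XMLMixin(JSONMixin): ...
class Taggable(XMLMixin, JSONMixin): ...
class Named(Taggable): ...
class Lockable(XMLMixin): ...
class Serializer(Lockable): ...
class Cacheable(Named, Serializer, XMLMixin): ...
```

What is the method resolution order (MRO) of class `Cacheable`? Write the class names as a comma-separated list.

L[Cacheable] = Cacheable + merge(L[Named], L[Serializer], L[XMLMixin], [Named Serializer XMLMixin])
  take Named:  [Named Taggable XMLMixin JSONMixin object] + [Serializer Lockable XMLMixin JSONMixin object] + [XMLMixin JSONMixin object] + [Named Serializer XMLMixin]
  take Taggable:  [Taggable XMLMixin JSONMixin object] + [Serializer Lockable XMLMixin JSONMixin object] + [XMLMixin JSONMixin object] + [Serializer XMLMixin]
  take Serializer:  [XMLMixin JSONMixin object] + [Serializer Lockable XMLMixin JSONMixin object] + [XMLMixin JSONMixin object] + [Serializer XMLMixin]
  take Lockable:  [XMLMixin JSONMixin object] + [Lockable XMLMixin JSONMixin object] + [XMLMixin JSONMixin object] + [XMLMixin]
  take XMLMixin:  [XMLMixin JSONMixin object] + [XMLMixin JSONMixin object] + [XMLMixin JSONMixin object] + [XMLMixin]
  take JSONMixin:  [JSONMixin object] + [JSONMixin object] + [JSONMixin object]
  take object:  [object] + [object] + [object]

Cacheable, Named, Taggable, Serializer, Lockable, XMLMixin, JSONMixin, object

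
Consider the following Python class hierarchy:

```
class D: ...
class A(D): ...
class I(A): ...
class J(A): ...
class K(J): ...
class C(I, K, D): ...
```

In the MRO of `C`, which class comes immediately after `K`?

J

L[C] = C + merge(L[I], L[K], L[D], [I K D])
  take I:  [I A D object] + [K J A D object] + [D object] + [I K D]
  take K:  [A D object] + [K J A D object] + [D object] + [K D]
  take J:  [A D object] + [J A D object] + [D object] + [D]
  take A:  [A D object] + [A D object] + [D object] + [D]
  take D:  [D object] + [D object] + [D object] + [D]
  take object:  [object] + [object] + [object]
MRO: C I K J A D object
K is at position 2; next is J.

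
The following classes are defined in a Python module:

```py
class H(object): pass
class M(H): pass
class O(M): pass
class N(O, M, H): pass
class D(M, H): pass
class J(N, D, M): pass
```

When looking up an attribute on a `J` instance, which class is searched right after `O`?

D

L[J] = J + merge(L[N], L[D], L[M], [N D M])
  take N:  [N O M H object] + [D M H object] + [M H object] + [N D M]
  take O:  [O M H object] + [D M H object] + [M H object] + [D M]
  take D:  [M H object] + [D M H object] + [M H object] + [D M]
  take M:  [M H object] + [M H object] + [M H object] + [M]
  take H:  [H object] + [H object] + [H object]
  take object:  [object] + [object] + [object]
MRO: J N O D M H object
O is at position 2; next is D.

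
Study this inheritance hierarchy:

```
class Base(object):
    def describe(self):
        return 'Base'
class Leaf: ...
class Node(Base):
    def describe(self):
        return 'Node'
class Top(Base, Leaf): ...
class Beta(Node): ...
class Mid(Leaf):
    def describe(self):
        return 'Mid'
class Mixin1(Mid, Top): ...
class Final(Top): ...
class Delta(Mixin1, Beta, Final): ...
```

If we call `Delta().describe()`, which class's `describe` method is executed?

Mid

L[Delta] = Delta + merge(L[Mixin1], L[Beta], L[Final], [Mixin1 Beta Final])
  take Mixin1:  [Mixin1 Mid Top Base Leaf object] + [Beta Node Base object] + [Final Top Base Leaf object] + [Mixin1 Beta Final]
  take Mid:  [Mid Top Base Leaf object] + [Beta Node Base object] + [Final Top Base Leaf object] + [Beta Final]
  take Beta:  [Top Base Leaf object] + [Beta Node Base object] + [Final Top Base Leaf object] + [Beta Final]
  take Node:  [Top Base Leaf object] + [Node Base object] + [Final Top Base Leaf object] + [Final]
  take Final:  [Top Base Leaf object] + [Base object] + [Final Top Base Leaf object] + [Final]
  take Top:  [Top Base Leaf object] + [Base object] + [Top Base Leaf object]
  take Base:  [Base Leaf object] + [Base object] + [Base Leaf object]
  take Leaf:  [Leaf object] + [object] + [Leaf object]
  take object:  [object] + [object] + [object]
MRO: Delta Mixin1 Mid Beta Node Final Top Base Leaf object
describe is defined in: Base, Mid, Node. First along the MRO is Mid.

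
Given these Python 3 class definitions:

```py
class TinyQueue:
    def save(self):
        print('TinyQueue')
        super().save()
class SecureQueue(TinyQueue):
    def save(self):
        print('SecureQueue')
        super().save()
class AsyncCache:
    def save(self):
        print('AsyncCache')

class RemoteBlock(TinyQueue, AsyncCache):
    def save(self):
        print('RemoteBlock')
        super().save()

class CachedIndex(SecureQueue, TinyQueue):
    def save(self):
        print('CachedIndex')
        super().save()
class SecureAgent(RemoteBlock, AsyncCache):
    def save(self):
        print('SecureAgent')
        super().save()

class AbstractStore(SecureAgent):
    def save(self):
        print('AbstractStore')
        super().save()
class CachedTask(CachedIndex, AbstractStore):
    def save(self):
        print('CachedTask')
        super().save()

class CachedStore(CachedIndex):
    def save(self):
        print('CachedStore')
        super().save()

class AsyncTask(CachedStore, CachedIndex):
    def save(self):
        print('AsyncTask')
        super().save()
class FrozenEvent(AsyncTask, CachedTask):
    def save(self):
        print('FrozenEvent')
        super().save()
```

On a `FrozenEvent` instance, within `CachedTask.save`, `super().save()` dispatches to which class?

CachedIndex

L[FrozenEvent] = FrozenEvent + merge(L[AsyncTask], L[CachedTask], [AsyncTask CachedTask])
  take AsyncTask:  [AsyncTask CachedStore CachedIndex SecureQueue TinyQueue object] + [CachedTask CachedIndex SecureQueue AbstractStore SecureAgent RemoteBlock TinyQueue AsyncCache object] + [AsyncTask CachedTask]
  take CachedStore:  [CachedStore CachedIndex SecureQueue TinyQueue object] + [CachedTask CachedIndex SecureQueue AbstractStore SecureAgent RemoteBlock TinyQueue AsyncCache object] + [CachedTask]
  take CachedTask:  [CachedIndex SecureQueue TinyQueue object] + [CachedTask CachedIndex SecureQueue AbstractStore SecureAgent RemoteBlock TinyQueue AsyncCache object] + [CachedTask]
  take CachedIndex:  [CachedIndex SecureQueue TinyQueue object] + [CachedIndex SecureQueue AbstractStore SecureAgent RemoteBlock TinyQueue AsyncCache object]
  take SecureQueue:  [SecureQueue TinyQueue object] + [SecureQueue AbstractStore SecureAgent RemoteBlock TinyQueue AsyncCache object]
  take AbstractStore:  [TinyQueue object] + [AbstractStore SecureAgent RemoteBlock TinyQueue AsyncCache object]
  take SecureAgent:  [TinyQueue object] + [SecureAgent RemoteBlock TinyQueue AsyncCache object]
  take RemoteBlock:  [TinyQueue object] + [RemoteBlock TinyQueue AsyncCache object]
  take TinyQueue:  [TinyQueue object] + [TinyQueue AsyncCache object]
  take AsyncCache:  [object] + [AsyncCache object]
  take object:  [object] + [object]
MRO: FrozenEvent AsyncTask CachedStore CachedTask CachedIndex SecureQueue AbstractStore SecureAgent RemoteBlock TinyQueue AsyncCache object
super() in CachedTask.save on a FrozenEvent instance goes to the class after CachedTask in FrozenEvent's MRO: CachedIndex.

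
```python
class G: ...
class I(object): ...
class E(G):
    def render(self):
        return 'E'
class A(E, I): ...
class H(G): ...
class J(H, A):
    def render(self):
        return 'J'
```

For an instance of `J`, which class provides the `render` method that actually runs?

L[J] = J + merge(L[H], L[A], [H A])
  take H:  [H G object] + [A E G I object] + [H A]
  take A:  [G object] + [A E G I object] + [A]
  take E:  [G object] + [E G I object]
  take G:  [G object] + [G I object]
  take I:  [object] + [I object]
  take object:  [object] + [object]
MRO: J H A E G I object
render is defined in: E, J. First along the MRO is J.

J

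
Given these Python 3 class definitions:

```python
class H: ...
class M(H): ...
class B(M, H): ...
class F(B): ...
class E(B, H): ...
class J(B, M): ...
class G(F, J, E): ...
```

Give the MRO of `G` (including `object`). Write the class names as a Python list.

[G, F, J, E, B, M, H, object]

L[G] = G + merge(L[F], L[J], L[E], [F J E])
  take F:  [F B M H object] + [J B M H object] + [E B M H object] + [F J E]
  take J:  [B M H object] + [J B M H object] + [E B M H object] + [J E]
  take E:  [B M H object] + [B M H object] + [E B M H object] + [E]
  take B:  [B M H object] + [B M H object] + [B M H object]
  take M:  [M H object] + [M H object] + [M H object]
  take H:  [H object] + [H object] + [H object]
  take object:  [object] + [object] + [object]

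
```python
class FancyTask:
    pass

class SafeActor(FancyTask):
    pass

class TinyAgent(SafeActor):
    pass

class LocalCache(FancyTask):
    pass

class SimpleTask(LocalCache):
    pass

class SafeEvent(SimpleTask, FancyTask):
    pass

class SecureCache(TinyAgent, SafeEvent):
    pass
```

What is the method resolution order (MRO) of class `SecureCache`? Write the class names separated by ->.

L[SecureCache] = SecureCache + merge(L[TinyAgent], L[SafeEvent], [TinyAgent SafeEvent])
  take TinyAgent:  [TinyAgent SafeActor FancyTask object] + [SafeEvent SimpleTask LocalCache FancyTask object] + [TinyAgent SafeEvent]
  take SafeActor:  [SafeActor FancyTask object] + [SafeEvent SimpleTask LocalCache FancyTask object] + [SafeEvent]
  take SafeEvent:  [FancyTask object] + [SafeEvent SimpleTask LocalCache FancyTask object] + [SafeEvent]
  take SimpleTask:  [FancyTask object] + [SimpleTask LocalCache FancyTask object]
  take LocalCache:  [FancyTask object] + [LocalCache FancyTask object]
  take FancyTask:  [FancyTask object] + [FancyTask object]
  take object:  [object] + [object]

SecureCache -> TinyAgent -> SafeActor -> SafeEvent -> SimpleTask -> LocalCache -> FancyTask -> object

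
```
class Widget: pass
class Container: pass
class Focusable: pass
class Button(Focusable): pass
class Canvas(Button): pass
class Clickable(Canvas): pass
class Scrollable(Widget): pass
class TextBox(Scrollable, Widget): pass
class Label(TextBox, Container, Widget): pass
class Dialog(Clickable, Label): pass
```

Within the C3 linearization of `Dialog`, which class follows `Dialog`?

Clickable

L[Dialog] = Dialog + merge(L[Clickable], L[Label], [Clickable Label])
  take Clickable:  [Clickable Canvas Button Focusable object] + [Label TextBox Scrollable Container Widget object] + [Clickable Label]
  take Canvas:  [Canvas Button Focusable object] + [Label TextBox Scrollable Container Widget object] + [Label]
  take Button:  [Button Focusable object] + [Label TextBox Scrollable Container Widget object] + [Label]
  take Focusable:  [Focusable object] + [Label TextBox Scrollable Container Widget object] + [Label]
  take Label:  [object] + [Label TextBox Scrollable Container Widget object] + [Label]
  take TextBox:  [object] + [TextBox Scrollable Container Widget object]
  take Scrollable:  [object] + [Scrollable Container Widget object]
  take Container:  [object] + [Container Widget object]
  take Widget:  [object] + [Widget object]
  take object:  [object] + [object]
MRO: Dialog Clickable Canvas Button Focusable Label TextBox Scrollable Container Widget object
Dialog is at position 0; next is Clickable.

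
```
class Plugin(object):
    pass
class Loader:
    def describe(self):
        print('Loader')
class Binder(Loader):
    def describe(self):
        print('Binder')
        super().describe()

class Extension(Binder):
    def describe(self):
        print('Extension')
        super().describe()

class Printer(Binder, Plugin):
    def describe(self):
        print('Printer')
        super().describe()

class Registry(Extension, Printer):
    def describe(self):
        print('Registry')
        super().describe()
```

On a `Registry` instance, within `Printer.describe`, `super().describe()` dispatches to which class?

L[Registry] = Registry + merge(L[Extension], L[Printer], [Extension Printer])
  take Extension:  [Extension Binder Loader object] + [Printer Binder Loader Plugin object] + [Extension Printer]
  take Printer:  [Binder Loader object] + [Printer Binder Loader Plugin object] + [Printer]
  take Binder:  [Binder Loader object] + [Binder Loader Plugin object]
  take Loader:  [Loader object] + [Loader Plugin object]
  take Plugin:  [object] + [Plugin object]
  take object:  [object] + [object]
MRO: Registry Extension Printer Binder Loader Plugin object
super() in Printer.describe on a Registry instance goes to the class after Printer in Registry's MRO: Binder.

Binder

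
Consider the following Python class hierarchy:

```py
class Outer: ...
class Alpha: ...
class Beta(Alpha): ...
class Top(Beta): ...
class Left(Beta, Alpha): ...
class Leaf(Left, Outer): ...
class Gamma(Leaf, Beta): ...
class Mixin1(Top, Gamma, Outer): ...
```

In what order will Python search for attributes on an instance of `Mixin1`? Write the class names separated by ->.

L[Mixin1] = Mixin1 + merge(L[Top], L[Gamma], L[Outer], [Top Gamma Outer])
  take Top:  [Top Beta Alpha object] + [Gamma Leaf Left Beta Alpha Outer object] + [Outer object] + [Top Gamma Outer]
  take Gamma:  [Beta Alpha object] + [Gamma Leaf Left Beta Alpha Outer object] + [Outer object] + [Gamma Outer]
  take Leaf:  [Beta Alpha object] + [Leaf Left Beta Alpha Outer object] + [Outer object] + [Outer]
  take Left:  [Beta Alpha object] + [Left Beta Alpha Outer object] + [Outer object] + [Outer]
  take Beta:  [Beta Alpha object] + [Beta Alpha Outer object] + [Outer object] + [Outer]
  take Alpha:  [Alpha object] + [Alpha Outer object] + [Outer object] + [Outer]
  take Outer:  [object] + [Outer object] + [Outer object] + [Outer]
  take object:  [object] + [object] + [object]

Mixin1 -> Top -> Gamma -> Leaf -> Left -> Beta -> Alpha -> Outer -> object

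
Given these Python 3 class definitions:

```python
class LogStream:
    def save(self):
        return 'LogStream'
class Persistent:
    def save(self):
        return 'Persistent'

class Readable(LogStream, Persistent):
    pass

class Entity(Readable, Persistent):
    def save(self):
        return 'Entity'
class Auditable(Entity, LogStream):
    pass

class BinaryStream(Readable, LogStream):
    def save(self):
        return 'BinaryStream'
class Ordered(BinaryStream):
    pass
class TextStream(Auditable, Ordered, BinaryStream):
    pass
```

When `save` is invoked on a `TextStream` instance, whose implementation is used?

Entity

L[TextStream] = TextStream + merge(L[Auditable], L[Ordered], L[BinaryStream], [Auditable Ordered BinaryStream])
  take Auditable:  [Auditable Entity Readable LogStream Persistent object] + [Ordered BinaryStream Readable LogStream Persistent object] + [BinaryStream Readable LogStream Persistent object] + [Auditable Ordered BinaryStream]
  take Entity:  [Entity Readable LogStream Persistent object] + [Ordered BinaryStream Readable LogStream Persistent object] + [BinaryStream Readable LogStream Persistent object] + [Ordered BinaryStream]
  take Ordered:  [Readable LogStream Persistent object] + [Ordered BinaryStream Readable LogStream Persistent object] + [BinaryStream Readable LogStream Persistent object] + [Ordered BinaryStream]
  take BinaryStream:  [Readable LogStream Persistent object] + [BinaryStream Readable LogStream Persistent object] + [BinaryStream Readable LogStream Persistent object] + [BinaryStream]
  take Readable:  [Readable LogStream Persistent object] + [Readable LogStream Persistent object] + [Readable LogStream Persistent object]
  take LogStream:  [LogStream Persistent object] + [LogStream Persistent object] + [LogStream Persistent object]
  take Persistent:  [Persistent object] + [Persistent object] + [Persistent object]
  take object:  [object] + [object] + [object]
MRO: TextStream Auditable Entity Ordered BinaryStream Readable LogStream Persistent object
save is defined in: BinaryStream, Entity, LogStream, Persistent. First along the MRO is Entity.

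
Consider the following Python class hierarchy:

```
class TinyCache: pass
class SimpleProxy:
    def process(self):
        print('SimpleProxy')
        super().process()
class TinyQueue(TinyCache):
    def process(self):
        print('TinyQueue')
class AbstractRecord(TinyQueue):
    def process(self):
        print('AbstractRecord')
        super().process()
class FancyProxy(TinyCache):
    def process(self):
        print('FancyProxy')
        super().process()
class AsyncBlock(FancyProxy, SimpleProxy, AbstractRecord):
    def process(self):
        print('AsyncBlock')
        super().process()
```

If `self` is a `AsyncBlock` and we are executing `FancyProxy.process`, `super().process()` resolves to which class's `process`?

SimpleProxy

L[AsyncBlock] = AsyncBlock + merge(L[FancyProxy], L[SimpleProxy], L[AbstractRecord], [FancyProxy SimpleProxy AbstractRecord])
  take FancyProxy:  [FancyProxy TinyCache object] + [SimpleProxy object] + [AbstractRecord TinyQueue TinyCache object] + [FancyProxy SimpleProxy AbstractRecord]
  take SimpleProxy:  [TinyCache object] + [SimpleProxy object] + [AbstractRecord TinyQueue TinyCache object] + [SimpleProxy AbstractRecord]
  take AbstractRecord:  [TinyCache object] + [object] + [AbstractRecord TinyQueue TinyCache object] + [AbstractRecord]
  take TinyQueue:  [TinyCache object] + [object] + [TinyQueue TinyCache object]
  take TinyCache:  [TinyCache object] + [object] + [TinyCache object]
  take object:  [object] + [object] + [object]
MRO: AsyncBlock FancyProxy SimpleProxy AbstractRecord TinyQueue TinyCache object
super() in FancyProxy.process on a AsyncBlock instance goes to the class after FancyProxy in AsyncBlock's MRO: SimpleProxy.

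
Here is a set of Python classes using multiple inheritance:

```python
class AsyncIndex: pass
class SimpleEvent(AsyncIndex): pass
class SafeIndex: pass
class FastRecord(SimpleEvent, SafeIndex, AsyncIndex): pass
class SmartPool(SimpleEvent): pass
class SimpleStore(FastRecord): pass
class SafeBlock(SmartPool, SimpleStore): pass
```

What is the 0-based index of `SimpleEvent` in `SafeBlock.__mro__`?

L[SafeBlock] = SafeBlock + merge(L[SmartPool], L[SimpleStore], [SmartPool SimpleStore])
  take SmartPool:  [SmartPool SimpleEvent AsyncIndex object] + [SimpleStore FastRecord SimpleEvent SafeIndex AsyncIndex object] + [SmartPool SimpleStore]
  take SimpleStore:  [SimpleEvent AsyncIndex object] + [SimpleStore FastRecord SimpleEvent SafeIndex AsyncIndex object] + [SimpleStore]
  take FastRecord:  [SimpleEvent AsyncIndex object] + [FastRecord SimpleEvent SafeIndex AsyncIndex object]
  take SimpleEvent:  [SimpleEvent AsyncIndex object] + [SimpleEvent SafeIndex AsyncIndex object]
  take SafeIndex:  [AsyncIndex object] + [SafeIndex AsyncIndex object]
  take AsyncIndex:  [AsyncIndex object] + [AsyncIndex object]
  take object:  [object] + [object]
MRO: SafeBlock SmartPool SimpleStore FastRecord SimpleEvent SafeIndex AsyncIndex object
SimpleEvent sits at index 4.

4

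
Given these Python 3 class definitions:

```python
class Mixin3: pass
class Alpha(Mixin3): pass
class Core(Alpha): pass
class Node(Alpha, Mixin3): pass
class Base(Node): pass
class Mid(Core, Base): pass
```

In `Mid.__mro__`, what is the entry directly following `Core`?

L[Mid] = Mid + merge(L[Core], L[Base], [Core Base])
  take Core:  [Core Alpha Mixin3 object] + [Base Node Alpha Mixin3 object] + [Core Base]
  take Base:  [Alpha Mixin3 object] + [Base Node Alpha Mixin3 object] + [Base]
  take Node:  [Alpha Mixin3 object] + [Node Alpha Mixin3 object]
  take Alpha:  [Alpha Mixin3 object] + [Alpha Mixin3 object]
  take Mixin3:  [Mixin3 object] + [Mixin3 object]
  take object:  [object] + [object]
MRO: Mid Core Base Node Alpha Mixin3 object
Core is at position 1; next is Base.

Base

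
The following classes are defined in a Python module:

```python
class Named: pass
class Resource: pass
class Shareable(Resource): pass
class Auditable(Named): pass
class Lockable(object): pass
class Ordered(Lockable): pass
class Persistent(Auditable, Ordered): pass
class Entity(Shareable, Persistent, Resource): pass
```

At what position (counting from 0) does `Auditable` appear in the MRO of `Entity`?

4

L[Entity] = Entity + merge(L[Shareable], L[Persistent], L[Resource], [Shareable Persistent Resource])
  take Shareable:  [Shareable Resource object] + [Persistent Auditable Named Ordered Lockable object] + [Resource object] + [Shareable Persistent Resource]
  take Persistent:  [Resource object] + [Persistent Auditable Named Ordered Lockable object] + [Resource object] + [Persistent Resource]
  take Resource:  [Resource object] + [Auditable Named Ordered Lockable object] + [Resource object] + [Resource]
  take Auditable:  [object] + [Auditable Named Ordered Lockable object] + [object]
  take Named:  [object] + [Named Ordered Lockable object] + [object]
  take Ordered:  [object] + [Ordered Lockable object] + [object]
  take Lockable:  [object] + [Lockable object] + [object]
  take object:  [object] + [object] + [object]
MRO: Entity Shareable Persistent Resource Auditable Named Ordered Lockable object
Auditable sits at index 4.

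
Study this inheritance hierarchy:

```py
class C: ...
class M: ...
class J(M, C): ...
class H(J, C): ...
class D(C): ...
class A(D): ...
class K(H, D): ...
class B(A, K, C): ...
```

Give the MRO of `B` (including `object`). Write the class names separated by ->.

L[B] = B + merge(L[A], L[K], L[C], [A K C])
  take A:  [A D C object] + [K H J M D C object] + [C object] + [A K C]
  take K:  [D C object] + [K H J M D C object] + [C object] + [K C]
  take H:  [D C object] + [H J M D C object] + [C object] + [C]
  take J:  [D C object] + [J M D C object] + [C object] + [C]
  take M:  [D C object] + [M D C object] + [C object] + [C]
  take D:  [D C object] + [D C object] + [C object] + [C]
  take C:  [C object] + [C object] + [C object] + [C]
  take object:  [object] + [object] + [object]

B -> A -> K -> H -> J -> M -> D -> C -> object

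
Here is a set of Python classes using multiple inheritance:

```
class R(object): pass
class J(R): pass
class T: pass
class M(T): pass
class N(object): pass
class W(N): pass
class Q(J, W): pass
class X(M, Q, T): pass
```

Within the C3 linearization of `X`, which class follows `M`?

Q

L[X] = X + merge(L[M], L[Q], L[T], [M Q T])
  take M:  [M T object] + [Q J R W N object] + [T object] + [M Q T]
  take Q:  [T object] + [Q J R W N object] + [T object] + [Q T]
  take T:  [T object] + [J R W N object] + [T object] + [T]
  take J:  [object] + [J R W N object] + [object]
  take R:  [object] + [R W N object] + [object]
  take W:  [object] + [W N object] + [object]
  take N:  [object] + [N object] + [object]
  take object:  [object] + [object] + [object]
MRO: X M Q T J R W N object
M is at position 1; next is Q.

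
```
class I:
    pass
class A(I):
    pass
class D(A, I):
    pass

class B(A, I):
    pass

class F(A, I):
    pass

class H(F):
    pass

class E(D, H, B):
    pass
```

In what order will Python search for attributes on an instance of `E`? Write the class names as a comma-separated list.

L[E] = E + merge(L[D], L[H], L[B], [D H B])
  take D:  [D A I object] + [H F A I object] + [B A I object] + [D H B]
  take H:  [A I object] + [H F A I object] + [B A I object] + [H B]
  take F:  [A I object] + [F A I object] + [B A I object] + [B]
  take B:  [A I object] + [A I object] + [B A I object] + [B]
  take A:  [A I object] + [A I object] + [A I object]
  take I:  [I object] + [I object] + [I object]
  take object:  [object] + [object] + [object]

E, D, H, F, B, A, I, object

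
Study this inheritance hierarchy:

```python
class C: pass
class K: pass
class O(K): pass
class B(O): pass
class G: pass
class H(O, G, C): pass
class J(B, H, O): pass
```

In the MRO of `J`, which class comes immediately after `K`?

G

L[J] = J + merge(L[B], L[H], L[O], [B H O])
  take B:  [B O K object] + [H O K G C object] + [O K object] + [B H O]
  take H:  [O K object] + [H O K G C object] + [O K object] + [H O]
  take O:  [O K object] + [O K G C object] + [O K object] + [O]
  take K:  [K object] + [K G C object] + [K object]
  take G:  [object] + [G C object] + [object]
  take C:  [object] + [C object] + [object]
  take object:  [object] + [object] + [object]
MRO: J B H O K G C object
K is at position 4; next is G.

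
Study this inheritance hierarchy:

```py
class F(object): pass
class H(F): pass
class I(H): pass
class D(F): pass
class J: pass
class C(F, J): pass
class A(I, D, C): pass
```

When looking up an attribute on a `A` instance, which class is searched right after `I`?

H

L[A] = A + merge(L[I], L[D], L[C], [I D C])
  take I:  [I H F object] + [D F object] + [C F J object] + [I D C]
  take H:  [H F object] + [D F object] + [C F J object] + [D C]
  take D:  [F object] + [D F object] + [C F J object] + [D C]
  take C:  [F object] + [F object] + [C F J object] + [C]
  take F:  [F object] + [F object] + [F J object]
  take J:  [object] + [object] + [J object]
  take object:  [object] + [object] + [object]
MRO: A I H D C F J object
I is at position 1; next is H.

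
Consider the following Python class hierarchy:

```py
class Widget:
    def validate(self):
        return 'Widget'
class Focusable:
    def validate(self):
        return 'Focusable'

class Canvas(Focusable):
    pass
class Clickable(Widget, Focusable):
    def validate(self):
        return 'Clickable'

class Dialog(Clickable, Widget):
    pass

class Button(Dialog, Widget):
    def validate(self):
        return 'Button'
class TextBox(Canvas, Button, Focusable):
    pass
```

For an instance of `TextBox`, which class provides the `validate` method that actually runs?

Button

L[TextBox] = TextBox + merge(L[Canvas], L[Button], L[Focusable], [Canvas Button Focusable])
  take Canvas:  [Canvas Focusable object] + [Button Dialog Clickable Widget Focusable object] + [Focusable object] + [Canvas Button Focusable]
  take Button:  [Focusable object] + [Button Dialog Clickable Widget Focusable object] + [Focusable object] + [Button Focusable]
  take Dialog:  [Focusable object] + [Dialog Clickable Widget Focusable object] + [Focusable object] + [Focusable]
  take Clickable:  [Focusable object] + [Clickable Widget Focusable object] + [Focusable object] + [Focusable]
  take Widget:  [Focusable object] + [Widget Focusable object] + [Focusable object] + [Focusable]
  take Focusable:  [Focusable object] + [Focusable object] + [Focusable object] + [Focusable]
  take object:  [object] + [object] + [object]
MRO: TextBox Canvas Button Dialog Clickable Widget Focusable object
validate is defined in: Button, Clickable, Focusable, Widget. First along the MRO is Button.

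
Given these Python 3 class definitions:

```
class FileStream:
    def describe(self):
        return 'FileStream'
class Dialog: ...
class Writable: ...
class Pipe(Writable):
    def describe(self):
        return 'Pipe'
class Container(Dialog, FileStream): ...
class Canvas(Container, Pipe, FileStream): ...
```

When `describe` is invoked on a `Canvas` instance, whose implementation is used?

Pipe

L[Canvas] = Canvas + merge(L[Container], L[Pipe], L[FileStream], [Container Pipe FileStream])
  take Container:  [Container Dialog FileStream object] + [Pipe Writable object] + [FileStream object] + [Container Pipe FileStream]
  take Dialog:  [Dialog FileStream object] + [Pipe Writable object] + [FileStream object] + [Pipe FileStream]
  take Pipe:  [FileStream object] + [Pipe Writable object] + [FileStream object] + [Pipe FileStream]
  take FileStream:  [FileStream object] + [Writable object] + [FileStream object] + [FileStream]
  take Writable:  [object] + [Writable object] + [object]
  take object:  [object] + [object] + [object]
MRO: Canvas Container Dialog Pipe FileStream Writable object
describe is defined in: FileStream, Pipe. First along the MRO is Pipe.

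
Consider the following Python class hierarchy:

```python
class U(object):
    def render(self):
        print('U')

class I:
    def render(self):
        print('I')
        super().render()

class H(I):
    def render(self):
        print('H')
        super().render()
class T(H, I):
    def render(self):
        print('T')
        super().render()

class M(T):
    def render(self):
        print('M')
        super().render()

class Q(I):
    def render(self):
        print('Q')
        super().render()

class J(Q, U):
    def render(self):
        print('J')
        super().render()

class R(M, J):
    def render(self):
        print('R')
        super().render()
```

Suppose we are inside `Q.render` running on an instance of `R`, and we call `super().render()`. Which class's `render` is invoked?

I

L[R] = R + merge(L[M], L[J], [M J])
  take M:  [M T H I object] + [J Q I U object] + [M J]
  take T:  [T H I object] + [J Q I U object] + [J]
  take H:  [H I object] + [J Q I U object] + [J]
  take J:  [I object] + [J Q I U object] + [J]
  take Q:  [I object] + [Q I U object]
  take I:  [I object] + [I U object]
  take U:  [object] + [U object]
  take object:  [object] + [object]
MRO: R M T H J Q I U object
super() in Q.render on a R instance goes to the class after Q in R's MRO: I.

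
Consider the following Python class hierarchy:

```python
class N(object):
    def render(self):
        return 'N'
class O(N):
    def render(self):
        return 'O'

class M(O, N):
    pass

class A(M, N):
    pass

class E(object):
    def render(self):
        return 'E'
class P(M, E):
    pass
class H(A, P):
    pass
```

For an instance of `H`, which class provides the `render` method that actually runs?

O

L[H] = H + merge(L[A], L[P], [A P])
  take A:  [A M O N object] + [P M O N E object] + [A P]
  take P:  [M O N object] + [P M O N E object] + [P]
  take M:  [M O N object] + [M O N E object]
  take O:  [O N object] + [O N E object]
  take N:  [N object] + [N E object]
  take E:  [object] + [E object]
  take object:  [object] + [object]
MRO: H A P M O N E object
render is defined in: E, N, O. First along the MRO is O.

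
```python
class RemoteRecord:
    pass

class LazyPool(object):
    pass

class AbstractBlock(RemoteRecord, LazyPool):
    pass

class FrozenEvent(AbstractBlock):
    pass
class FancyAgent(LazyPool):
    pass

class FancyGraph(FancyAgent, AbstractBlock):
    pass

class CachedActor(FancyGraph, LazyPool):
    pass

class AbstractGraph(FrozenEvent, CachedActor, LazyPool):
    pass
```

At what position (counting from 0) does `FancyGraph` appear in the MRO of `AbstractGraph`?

L[AbstractGraph] = AbstractGraph + merge(L[FrozenEvent], L[CachedActor], L[LazyPool], [FrozenEvent CachedActor LazyPool])
  take FrozenEvent:  [FrozenEvent AbstractBlock RemoteRecord LazyPool object] + [CachedActor FancyGraph FancyAgent AbstractBlock RemoteRecord LazyPool object] + [LazyPool object] + [FrozenEvent CachedActor LazyPool]
  take CachedActor:  [AbstractBlock RemoteRecord LazyPool object] + [CachedActor FancyGraph FancyAgent AbstractBlock RemoteRecord LazyPool object] + [LazyPool object] + [CachedActor LazyPool]
  take FancyGraph:  [AbstractBlock RemoteRecord LazyPool object] + [FancyGraph FancyAgent AbstractBlock RemoteRecord LazyPool object] + [LazyPool object] + [LazyPool]
  take FancyAgent:  [AbstractBlock RemoteRecord LazyPool object] + [FancyAgent AbstractBlock RemoteRecord LazyPool object] + [LazyPool object] + [LazyPool]
  take AbstractBlock:  [AbstractBlock RemoteRecord LazyPool object] + [AbstractBlock RemoteRecord LazyPool object] + [LazyPool object] + [LazyPool]
  take RemoteRecord:  [RemoteRecord LazyPool object] + [RemoteRecord LazyPool object] + [LazyPool object] + [LazyPool]
  take LazyPool:  [LazyPool object] + [LazyPool object] + [LazyPool object] + [LazyPool]
  take object:  [object] + [object] + [object]
MRO: AbstractGraph FrozenEvent CachedActor FancyGraph FancyAgent AbstractBlock RemoteRecord LazyPool object
FancyGraph sits at index 3.

3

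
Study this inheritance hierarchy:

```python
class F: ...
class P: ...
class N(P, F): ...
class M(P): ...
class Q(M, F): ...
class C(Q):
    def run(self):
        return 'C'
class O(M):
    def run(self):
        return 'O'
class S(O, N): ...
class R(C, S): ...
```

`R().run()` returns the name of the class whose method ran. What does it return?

C

L[R] = R + merge(L[C], L[S], [C S])
  take C:  [C Q M P F object] + [S O M N P F object] + [C S]
  take Q:  [Q M P F object] + [S O M N P F object] + [S]
  take S:  [M P F object] + [S O M N P F object] + [S]
  take O:  [M P F object] + [O M N P F object]
  take M:  [M P F object] + [M N P F object]
  take N:  [P F object] + [N P F object]
  take P:  [P F object] + [P F object]
  take F:  [F object] + [F object]
  take object:  [object] + [object]
MRO: R C Q S O M N P F object
run is defined in: C, O. First along the MRO is C.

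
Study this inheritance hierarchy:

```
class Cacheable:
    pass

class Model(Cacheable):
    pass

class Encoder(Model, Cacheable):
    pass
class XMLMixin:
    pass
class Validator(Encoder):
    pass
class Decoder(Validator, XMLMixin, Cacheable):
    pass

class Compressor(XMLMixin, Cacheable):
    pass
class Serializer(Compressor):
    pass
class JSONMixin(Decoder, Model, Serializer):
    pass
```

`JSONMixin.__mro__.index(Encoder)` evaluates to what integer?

L[JSONMixin] = JSONMixin + merge(L[Decoder], L[Model], L[Serializer], [Decoder Model Serializer])
  take Decoder:  [Decoder Validator Encoder Model XMLMixin Cacheable object] + [Model Cacheable object] + [Serializer Compressor XMLMixin Cacheable object] + [Decoder Model Serializer]
  take Validator:  [Validator Encoder Model XMLMixin Cacheable object] + [Model Cacheable object] + [Serializer Compressor XMLMixin Cacheable object] + [Model Serializer]
  take Encoder:  [Encoder Model XMLMixin Cacheable object] + [Model Cacheable object] + [Serializer Compressor XMLMixin Cacheable object] + [Model Serializer]
  take Model:  [Model XMLMixin Cacheable object] + [Model Cacheable object] + [Serializer Compressor XMLMixin Cacheable object] + [Model Serializer]
  take Serializer:  [XMLMixin Cacheable object] + [Cacheable object] + [Serializer Compressor XMLMixin Cacheable object] + [Serializer]
  take Compressor:  [XMLMixin Cacheable object] + [Cacheable object] + [Compressor XMLMixin Cacheable object]
  take XMLMixin:  [XMLMixin Cacheable object] + [Cacheable object] + [XMLMixin Cacheable object]
  take Cacheable:  [Cacheable object] + [Cacheable object] + [Cacheable object]
  take object:  [object] + [object] + [object]
MRO: JSONMixin Decoder Validator Encoder Model Serializer Compressor XMLMixin Cacheable object
Encoder sits at index 3.

3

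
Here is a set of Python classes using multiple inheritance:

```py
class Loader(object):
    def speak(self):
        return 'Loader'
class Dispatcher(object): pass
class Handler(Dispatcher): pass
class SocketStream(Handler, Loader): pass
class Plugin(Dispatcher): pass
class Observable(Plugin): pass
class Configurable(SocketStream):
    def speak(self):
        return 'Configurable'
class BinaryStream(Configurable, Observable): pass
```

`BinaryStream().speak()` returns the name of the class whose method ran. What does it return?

Configurable

L[BinaryStream] = BinaryStream + merge(L[Configurable], L[Observable], [Configurable Observable])
  take Configurable:  [Configurable SocketStream Handler Dispatcher Loader object] + [Observable Plugin Dispatcher object] + [Configurable Observable]
  take SocketStream:  [SocketStream Handler Dispatcher Loader object] + [Observable Plugin Dispatcher object] + [Observable]
  take Handler:  [Handler Dispatcher Loader object] + [Observable Plugin Dispatcher object] + [Observable]
  take Observable:  [Dispatcher Loader object] + [Observable Plugin Dispatcher object] + [Observable]
  take Plugin:  [Dispatcher Loader object] + [Plugin Dispatcher object]
  take Dispatcher:  [Dispatcher Loader object] + [Dispatcher object]
  take Loader:  [Loader object] + [object]
  take object:  [object] + [object]
MRO: BinaryStream Configurable SocketStream Handler Observable Plugin Dispatcher Loader object
speak is defined in: Configurable, Loader. First along the MRO is Configurable.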